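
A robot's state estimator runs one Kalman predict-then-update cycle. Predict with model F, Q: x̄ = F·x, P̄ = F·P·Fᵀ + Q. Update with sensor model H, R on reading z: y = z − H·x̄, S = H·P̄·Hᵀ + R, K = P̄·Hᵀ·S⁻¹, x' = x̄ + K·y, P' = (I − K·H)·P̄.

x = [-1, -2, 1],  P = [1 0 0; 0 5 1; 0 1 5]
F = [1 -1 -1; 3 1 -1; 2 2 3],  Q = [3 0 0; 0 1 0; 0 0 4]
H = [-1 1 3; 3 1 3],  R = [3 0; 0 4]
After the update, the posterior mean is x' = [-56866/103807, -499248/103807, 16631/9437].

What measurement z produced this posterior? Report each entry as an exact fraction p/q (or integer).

z = [1, -1]

x̄ = F·x = [0, -6, -3]
P̄ = F·P·Fᵀ + Q = [16 3 -28; 3 18 2; -28 2 85]
S = H·P̄·Hᵀ + R = [976 585; 585 457]
K = P̄·Hᵀ·S⁻¹ = [-25024/103807 24537/103807; -9708/103807 19923/103807; 2640/9437 193/9437]
x' − x̄ = [-56866/103807, 123594/103807, 44942/9437] = K·y
y = (KᵀK)⁻¹·Kᵀ·(x' − x̄) = [16, 14]
z = y + H·x̄ = [16, 14] + [-15, -15] = [1, -1]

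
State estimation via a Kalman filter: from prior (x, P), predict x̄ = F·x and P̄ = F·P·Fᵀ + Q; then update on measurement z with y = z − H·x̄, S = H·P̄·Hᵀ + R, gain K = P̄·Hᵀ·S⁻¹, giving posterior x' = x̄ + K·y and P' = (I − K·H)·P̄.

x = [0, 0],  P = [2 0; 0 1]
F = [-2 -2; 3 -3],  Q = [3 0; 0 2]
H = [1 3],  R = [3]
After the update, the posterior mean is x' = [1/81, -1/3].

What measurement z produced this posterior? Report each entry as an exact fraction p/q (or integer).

x̄ = F·x = [0, 0]
P̄ = F·P·Fᵀ + Q = [15 -6; -6 29]
S = H·P̄·Hᵀ + R = [243]
K = P̄·Hᵀ·S⁻¹ = [-1/81; 1/3]
x' − x̄ = [1/81, -1/3] = K·y
y = (KᵀK)⁻¹·Kᵀ·(x' − x̄) = [-1]
z = y + H·x̄ = [-1] + [0] = [-1]

z = [-1]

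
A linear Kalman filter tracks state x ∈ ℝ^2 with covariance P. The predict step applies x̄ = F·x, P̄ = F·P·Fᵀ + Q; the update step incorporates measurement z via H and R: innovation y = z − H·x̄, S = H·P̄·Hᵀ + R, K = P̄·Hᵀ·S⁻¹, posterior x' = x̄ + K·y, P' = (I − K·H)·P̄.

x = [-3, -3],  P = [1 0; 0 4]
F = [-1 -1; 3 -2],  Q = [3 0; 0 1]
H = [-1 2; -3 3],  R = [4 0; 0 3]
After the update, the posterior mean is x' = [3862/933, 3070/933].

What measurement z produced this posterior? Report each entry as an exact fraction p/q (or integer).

z = [2, -2]

x̄ = F·x = [6, -3]
P̄ = F·P·Fᵀ + Q = [8 5; 5 26]
S = H·P̄·Hᵀ + R = [96 135; 135 219]
K = P̄·Hᵀ·S⁻¹ = [551/933 -126/311; 596/933 -33/311]
x' − x̄ = [-1736/933, 5869/933] = K·y
y = (KᵀK)⁻¹·Kᵀ·(x' − x̄) = [14, 25]
z = y + H·x̄ = [14, 25] + [-12, -27] = [2, -2]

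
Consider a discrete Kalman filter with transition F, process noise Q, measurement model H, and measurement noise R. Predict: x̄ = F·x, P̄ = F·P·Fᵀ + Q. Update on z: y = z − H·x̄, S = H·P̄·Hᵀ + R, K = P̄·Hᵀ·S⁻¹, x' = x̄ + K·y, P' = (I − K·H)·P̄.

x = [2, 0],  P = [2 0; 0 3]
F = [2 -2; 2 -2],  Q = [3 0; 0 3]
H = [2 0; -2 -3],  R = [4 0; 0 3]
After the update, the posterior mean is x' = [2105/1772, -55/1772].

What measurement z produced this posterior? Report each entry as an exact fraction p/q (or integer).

z = [3, -2]

x̄ = F·x = [4, 4]
P̄ = F·P·Fᵀ + Q = [23 20; 20 23]
S = H·P̄·Hᵀ + R = [96 -212; -212 542]
K = P̄·Hᵀ·S⁻¹ = [615/1772 -53/886; -357/1772 -124/443]
x' − x̄ = [-4983/1772, -7143/1772] = K·y
y = (KᵀK)⁻¹·Kᵀ·(x' − x̄) = [-5, 18]
z = y + H·x̄ = [-5, 18] + [8, -20] = [3, -2]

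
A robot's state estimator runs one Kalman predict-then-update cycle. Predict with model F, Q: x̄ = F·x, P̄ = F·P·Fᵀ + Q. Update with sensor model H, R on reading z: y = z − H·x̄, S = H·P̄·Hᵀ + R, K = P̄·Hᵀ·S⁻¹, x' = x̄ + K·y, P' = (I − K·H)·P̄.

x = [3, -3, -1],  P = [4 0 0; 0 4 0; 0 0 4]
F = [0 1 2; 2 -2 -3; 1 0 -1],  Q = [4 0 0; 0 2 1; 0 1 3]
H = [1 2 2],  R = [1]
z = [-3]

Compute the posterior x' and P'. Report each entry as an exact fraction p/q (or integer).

x' = [11/17, -15/119, -28/17]
P' = [776/51 -144/17 40/51; -144/17 830/119 -43/17; 40/51 -43/17 113/51]

x̄ = F·x = [-5, 15, 4]
P̄ = F·P·Fᵀ + Q = [24 -32 -8; -32 70 21; -8 21 11]
y = z − H·x̄ = [-36]
S = H·P̄·Hᵀ + R = [357]
K = P̄·Hᵀ·S⁻¹ = [-8/51; 50/119; 8/51]
x' = x̄ + K·y = [11/17, -15/119, -28/17]
P' = (I − K·H)·P̄ = [776/51 -144/17 40/51; -144/17 830/119 -43/17; 40/51 -43/17 113/51]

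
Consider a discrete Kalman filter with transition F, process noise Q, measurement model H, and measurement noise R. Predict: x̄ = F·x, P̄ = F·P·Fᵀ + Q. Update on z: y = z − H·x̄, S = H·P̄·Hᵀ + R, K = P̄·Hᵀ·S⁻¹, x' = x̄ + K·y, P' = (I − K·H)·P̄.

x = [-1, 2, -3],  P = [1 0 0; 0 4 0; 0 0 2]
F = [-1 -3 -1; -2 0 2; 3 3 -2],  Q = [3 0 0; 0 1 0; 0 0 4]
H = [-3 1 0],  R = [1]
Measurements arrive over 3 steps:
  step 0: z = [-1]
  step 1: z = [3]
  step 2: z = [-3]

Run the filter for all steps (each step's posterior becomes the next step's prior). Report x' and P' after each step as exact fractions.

step 0: x' = [-106/101, -1673/404, 3363/404], P' = [146/101 406/101 -623/101; 406/101 4891/404 -7385/404; -623/101 -7385/404 14747/404]
step 1: x' = [102109/19468, 547127/29202, -3771083/116808], P' = [219159/9734 327184/4867 -2288995/19468; 327184/4867 2945216/14601 -10294273/29202; -2288995/19468 -10294273/29202 72965089/116808]
step 2: x' = [-634443915/36710041, -2011657633/36710041, 3544462759/36710041], P' = [12209040854/36710041 36598874317/36710041 -64415468102/36710041; 36598874317/36710041 109748471449/36710041 -193151436670/36710041; -64415468102/36710041 -193151436670/36710041 340251895626/36710041]

step 0: x̄ = F·x = [-2, -4, 9]
step 0: P̄ = F·P·Fᵀ + Q = [42 -2 -35; -2 13 -14; -35 -14 57]
step 0: y = z − H·x̄ = [-3]
step 0: S = H·P̄·Hᵀ + R = [404]
step 0: K = P̄·Hᵀ·S⁻¹ = [-32/101; 19/404; 91/404]
step 0: x' = x̄ + K·y = [-106/101, -1673/404, 3363/404]
step 0: P' = (I − K·H)·P̄ = [146/101 406/101 -623/101; 406/101 4891/404 -7385/404; -623/101 -7385/404 14747/404]
step 1: x̄ = F·x = [520/101, 3787/202, -13017/404]
step 1: P̄ = F·P·Fᵀ + Q = [5253/101 6432/101 -13857/101; 6432/101 20416/101 -70733/202; -13857/101 -70733/202 257635/404]
step 1: y = z − H·x̄ = [-61/202]
step 1: S = H·P̄·Hᵀ + R = [29202/101]
step 1: K = P̄·Hᵀ·S⁻¹ = [-3109/9734; 560/14601; 12409/58404]
step 1: x' = x̄ + K·y = [102109/19468, 547127/29202, -3771083/116808]
step 1: P' = (I − K·H)·P̄ = [219159/9734 327184/4867 -2288995/19468; 327184/4867 2945216/14601 -10294273/29202; -2288995/19468 -10294273/29202 72965089/116808]
step 2: x̄ = F·x = [-3407095/116808, -4383737/58404, 3986413/29202]
step 2: P̄ = F·P·Fᵀ + Q = [60584977/116808 76753343/58404 -69510349/29202; 76753343/58404 103092139/29202 -92394569/14601; -69510349/29202 -92394569/14601 166041068/14601]
step 2: y = z − H·x̄ = [-1804235/116808]
step 2: S = H·P̄·Hᵀ + R = [36710041/116808]
step 2: K = P̄·Hᵀ·S⁻¹ = [-28248245/36710041; -48151502/36710041; 94967636/36710041]
step 2: x' = x̄ + K·y = [-634443915/36710041, -2011657633/36710041, 3544462759/36710041]
step 2: P' = (I − K·H)·P̄ = [12209040854/36710041 36598874317/36710041 -64415468102/36710041; 36598874317/36710041 109748471449/36710041 -193151436670/36710041; -64415468102/36710041 -193151436670/36710041 340251895626/36710041]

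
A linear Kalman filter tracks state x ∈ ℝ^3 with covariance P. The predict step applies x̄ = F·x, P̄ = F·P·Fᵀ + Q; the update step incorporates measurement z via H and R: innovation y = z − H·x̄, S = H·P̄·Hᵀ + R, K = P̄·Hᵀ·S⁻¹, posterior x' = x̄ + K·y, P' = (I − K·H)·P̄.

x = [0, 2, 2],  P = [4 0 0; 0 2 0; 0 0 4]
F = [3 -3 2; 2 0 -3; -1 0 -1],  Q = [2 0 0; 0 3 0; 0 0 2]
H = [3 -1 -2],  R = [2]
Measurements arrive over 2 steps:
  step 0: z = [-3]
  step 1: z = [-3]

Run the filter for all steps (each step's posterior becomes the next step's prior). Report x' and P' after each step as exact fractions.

step 0: x' = [-542/143, -795/143, -202/143], P' = [6536/1001 2304/143 212/143; 2304/143 7298/143 -184/143; 212/143 -184/143 422/143]
step 1: x' = [399161/271997, -812166/271997, 1412512/271997], P' = [155728/24727 75280/271997 2450304/271997; 75280/271997 1274446/271997 -495636/271997; 2450304/271997 -495636/271997 3922496/271997]

step 0: x̄ = F·x = [-2, -6, -2]
step 0: P̄ = F·P·Fᵀ + Q = [72 0 -20; 0 55 4; -20 4 10]
step 0: y = z − H·x̄ = [-7]
step 0: S = H·P̄·Hᵀ + R = [1001]
step 0: K = P̄·Hᵀ·S⁻¹ = [256/1001; -9/143; -12/143]
step 0: x' = x̄ + K·y = [-542/143, -795/143, -202/143]
step 0: P' = (I − K·H)·P̄ = [6536/1001 2304/143 212/143; 2304/143 7298/143 -184/143; 212/143 -184/143 422/143]
step 1: x̄ = F·x = [355/143, -478/143, 744/143]
step 1: P̄ = F·P·Fᵀ + Q = [275376/1001 -94288/1001 11584/1001; -94288/1001 37925/1001 -2726/1001; 11584/1001 -2726/1001 14460/1001]
step 1: y = z − H·x̄ = [-44/13]
step 1: S = H·P̄·Hᵀ + R = [271997/91]
step 1: K = P̄·Hᵀ·S⁻¹ = [81568/271997; -28667/271997; 778/271997]
step 1: x' = x̄ + K·y = [399161/271997, -812166/271997, 1412512/271997]
step 1: P' = (I − K·H)·P̄ = [155728/24727 75280/271997 2450304/271997; 75280/271997 1274446/271997 -495636/271997; 2450304/271997 -495636/271997 3922496/271997]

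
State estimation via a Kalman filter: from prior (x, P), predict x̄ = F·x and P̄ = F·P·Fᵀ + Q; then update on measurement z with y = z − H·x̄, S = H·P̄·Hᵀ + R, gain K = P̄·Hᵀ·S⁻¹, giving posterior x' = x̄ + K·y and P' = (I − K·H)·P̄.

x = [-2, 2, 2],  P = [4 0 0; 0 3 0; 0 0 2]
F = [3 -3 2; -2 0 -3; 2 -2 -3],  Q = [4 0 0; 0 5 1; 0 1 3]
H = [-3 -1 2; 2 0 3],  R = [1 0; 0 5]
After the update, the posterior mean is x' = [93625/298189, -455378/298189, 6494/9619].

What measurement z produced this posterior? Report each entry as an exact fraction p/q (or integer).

x̄ = F·x = [-8, -2, -14]
P̄ = F·P·Fᵀ + Q = [75 -36 30; -36 39 3; 30 3 49]
S = H·P̄·Hᵀ + R = [323 -243; -243 1106]
K = P̄·Hᵀ·S⁻¹ = [-84354/298189 46173/298189; 67641/298189 -2124/298189; 1801/9619 2196/9619]
x' − x̄ = [2479137/298189, 141000/298189, 141160/9619] = K·y
y = (KᵀK)⁻¹·Kᵀ·(x' − x̄) = [4, 61]
z = y + H·x̄ = [4, 61] + [-2, -58] = [2, 3]

z = [2, 3]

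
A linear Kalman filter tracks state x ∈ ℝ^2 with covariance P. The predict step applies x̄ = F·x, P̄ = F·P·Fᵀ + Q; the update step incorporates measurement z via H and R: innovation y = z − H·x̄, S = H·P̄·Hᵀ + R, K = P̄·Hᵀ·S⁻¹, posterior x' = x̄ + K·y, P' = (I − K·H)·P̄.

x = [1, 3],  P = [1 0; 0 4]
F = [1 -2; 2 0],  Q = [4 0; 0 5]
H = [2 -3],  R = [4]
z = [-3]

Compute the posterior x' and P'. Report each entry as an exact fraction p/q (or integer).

x̄ = F·x = [-5, 2]
P̄ = F·P·Fᵀ + Q = [21 2; 2 9]
y = z − H·x̄ = [13]
S = H·P̄·Hᵀ + R = [145]
K = P̄·Hᵀ·S⁻¹ = [36/145; -23/145]
x' = x̄ + K·y = [-257/145, -9/145]
P' = (I − K·H)·P̄ = [1749/145 1118/145; 1118/145 776/145]

x' = [-257/145, -9/145]
P' = [1749/145 1118/145; 1118/145 776/145]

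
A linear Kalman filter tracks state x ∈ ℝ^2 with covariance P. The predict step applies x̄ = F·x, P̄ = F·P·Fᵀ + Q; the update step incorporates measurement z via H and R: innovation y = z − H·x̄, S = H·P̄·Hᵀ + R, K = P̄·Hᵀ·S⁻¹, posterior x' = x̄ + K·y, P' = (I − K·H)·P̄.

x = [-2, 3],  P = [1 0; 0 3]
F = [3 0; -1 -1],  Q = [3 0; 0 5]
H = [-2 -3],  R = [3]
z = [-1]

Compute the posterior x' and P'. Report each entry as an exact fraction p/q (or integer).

x' = [-7/2, 5/2]
P' = [309/32 -201/32; -201/32 141/32]

x̄ = F·x = [-6, -1]
P̄ = F·P·Fᵀ + Q = [12 -3; -3 9]
y = z − H·x̄ = [-16]
S = H·P̄·Hᵀ + R = [96]
K = P̄·Hᵀ·S⁻¹ = [-5/32; -7/32]
x' = x̄ + K·y = [-7/2, 5/2]
P' = (I − K·H)·P̄ = [309/32 -201/32; -201/32 141/32]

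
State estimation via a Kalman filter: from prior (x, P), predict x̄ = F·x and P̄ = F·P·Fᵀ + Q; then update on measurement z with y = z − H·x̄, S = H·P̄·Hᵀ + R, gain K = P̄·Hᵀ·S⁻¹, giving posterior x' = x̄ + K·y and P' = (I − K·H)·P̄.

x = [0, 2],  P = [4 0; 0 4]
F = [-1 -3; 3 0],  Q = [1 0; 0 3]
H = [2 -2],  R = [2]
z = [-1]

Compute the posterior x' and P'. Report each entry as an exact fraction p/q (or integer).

x̄ = F·x = [-6, 0]
P̄ = F·P·Fᵀ + Q = [41 -12; -12 39]
y = z − H·x̄ = [11]
S = H·P̄·Hᵀ + R = [418]
K = P̄·Hᵀ·S⁻¹ = [53/209; -51/209]
x' = x̄ + K·y = [-61/19, -51/19]
P' = (I − K·H)·P̄ = [2951/209 2898/209; 2898/209 2949/209]

x' = [-61/19, -51/19]
P' = [2951/209 2898/209; 2898/209 2949/209]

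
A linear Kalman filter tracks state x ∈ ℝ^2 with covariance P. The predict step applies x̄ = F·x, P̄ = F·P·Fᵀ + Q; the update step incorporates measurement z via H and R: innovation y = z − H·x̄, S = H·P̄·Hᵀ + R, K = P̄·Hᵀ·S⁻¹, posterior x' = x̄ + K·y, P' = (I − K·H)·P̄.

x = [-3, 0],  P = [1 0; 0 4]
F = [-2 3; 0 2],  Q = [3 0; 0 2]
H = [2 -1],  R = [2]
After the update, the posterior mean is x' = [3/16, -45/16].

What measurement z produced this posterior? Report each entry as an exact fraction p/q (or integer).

z = [3]

x̄ = F·x = [6, 0]
P̄ = F·P·Fᵀ + Q = [43 24; 24 18]
S = H·P̄·Hᵀ + R = [96]
K = P̄·Hᵀ·S⁻¹ = [31/48; 5/16]
x' − x̄ = [-93/16, -45/16] = K·y
y = (KᵀK)⁻¹·Kᵀ·(x' − x̄) = [-9]
z = y + H·x̄ = [-9] + [12] = [3]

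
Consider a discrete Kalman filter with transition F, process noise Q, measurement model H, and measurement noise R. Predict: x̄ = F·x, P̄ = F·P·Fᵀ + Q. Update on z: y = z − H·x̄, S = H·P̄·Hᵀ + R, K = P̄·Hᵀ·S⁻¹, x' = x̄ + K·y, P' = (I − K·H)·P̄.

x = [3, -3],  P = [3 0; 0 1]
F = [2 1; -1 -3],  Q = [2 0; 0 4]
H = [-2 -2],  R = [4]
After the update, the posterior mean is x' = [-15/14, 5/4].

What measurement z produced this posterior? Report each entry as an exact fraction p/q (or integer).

x̄ = F·x = [3, 6]
P̄ = F·P·Fᵀ + Q = [15 -9; -9 16]
S = H·P̄·Hᵀ + R = [56]
K = P̄·Hᵀ·S⁻¹ = [-3/14; -1/4]
x' − x̄ = [-57/14, -19/4] = K·y
y = (KᵀK)⁻¹·Kᵀ·(x' − x̄) = [19]
z = y + H·x̄ = [19] + [-18] = [1]

z = [1]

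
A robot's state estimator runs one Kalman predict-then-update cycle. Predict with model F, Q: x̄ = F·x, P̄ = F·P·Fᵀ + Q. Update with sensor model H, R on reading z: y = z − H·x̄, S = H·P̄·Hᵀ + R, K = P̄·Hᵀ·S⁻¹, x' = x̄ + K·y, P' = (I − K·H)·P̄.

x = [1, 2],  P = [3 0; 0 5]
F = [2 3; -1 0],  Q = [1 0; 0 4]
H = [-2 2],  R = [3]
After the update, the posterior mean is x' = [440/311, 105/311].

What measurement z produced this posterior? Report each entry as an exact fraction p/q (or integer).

x̄ = F·x = [8, -1]
P̄ = F·P·Fᵀ + Q = [58 -6; -6 7]
S = H·P̄·Hᵀ + R = [311]
K = P̄·Hᵀ·S⁻¹ = [-128/311; 26/311]
x' − x̄ = [-2048/311, 416/311] = K·y
y = (KᵀK)⁻¹·Kᵀ·(x' − x̄) = [16]
z = y + H·x̄ = [16] + [-18] = [-2]

z = [-2]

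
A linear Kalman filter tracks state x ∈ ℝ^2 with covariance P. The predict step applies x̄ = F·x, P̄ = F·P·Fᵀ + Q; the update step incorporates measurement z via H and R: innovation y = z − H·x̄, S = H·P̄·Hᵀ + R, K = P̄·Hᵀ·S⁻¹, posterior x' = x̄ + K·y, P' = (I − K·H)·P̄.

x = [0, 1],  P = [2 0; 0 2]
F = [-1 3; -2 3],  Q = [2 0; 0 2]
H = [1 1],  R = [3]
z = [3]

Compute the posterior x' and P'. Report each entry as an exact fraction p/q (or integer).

x' = [159/97, 141/97]
P' = [198/97 -66/97; -66/97 216/97]

x̄ = F·x = [3, 3]
P̄ = F·P·Fᵀ + Q = [22 22; 22 28]
y = z − H·x̄ = [-3]
S = H·P̄·Hᵀ + R = [97]
K = P̄·Hᵀ·S⁻¹ = [44/97; 50/97]
x' = x̄ + K·y = [159/97, 141/97]
P' = (I − K·H)·P̄ = [198/97 -66/97; -66/97 216/97]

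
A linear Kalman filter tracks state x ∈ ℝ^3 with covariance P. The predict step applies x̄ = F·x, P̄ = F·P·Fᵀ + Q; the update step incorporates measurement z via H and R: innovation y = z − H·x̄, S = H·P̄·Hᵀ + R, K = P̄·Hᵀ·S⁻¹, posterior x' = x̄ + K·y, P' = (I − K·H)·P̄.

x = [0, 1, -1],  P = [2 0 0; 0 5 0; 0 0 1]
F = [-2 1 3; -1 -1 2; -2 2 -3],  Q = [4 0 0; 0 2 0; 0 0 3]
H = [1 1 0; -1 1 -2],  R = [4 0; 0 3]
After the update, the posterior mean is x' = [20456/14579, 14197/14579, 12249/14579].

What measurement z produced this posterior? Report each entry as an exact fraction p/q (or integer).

x̄ = F·x = [-2, -3, 5]
P̄ = F·P·Fᵀ + Q = [26 5 9; 5 13 -12; 9 -12 40]
S = H·P̄·Hᵀ + R = [53 -7; -7 276]
K = P̄·Hᵀ·S⁻¹ = [8283/14579 -1850/14579; 5192/14579 1822/14579; -1535/14579 -5374/14579]
x' − x̄ = [49614/14579, 57934/14579, -60646/14579] = K·y
y = (KᵀK)⁻¹·Kᵀ·(x' − x̄) = [8, 9]
z = y + H·x̄ = [8, 9] + [-5, -11] = [3, -2]

z = [3, -2]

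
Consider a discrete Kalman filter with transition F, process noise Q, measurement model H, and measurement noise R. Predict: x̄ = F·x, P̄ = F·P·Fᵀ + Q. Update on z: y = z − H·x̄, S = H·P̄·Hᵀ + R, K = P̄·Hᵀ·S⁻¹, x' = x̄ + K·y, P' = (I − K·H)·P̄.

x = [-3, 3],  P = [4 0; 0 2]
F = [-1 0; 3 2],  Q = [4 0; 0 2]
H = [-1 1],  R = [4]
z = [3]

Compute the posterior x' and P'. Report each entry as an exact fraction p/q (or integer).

x̄ = F·x = [3, -3]
P̄ = F·P·Fᵀ + Q = [8 -12; -12 46]
y = z − H·x̄ = [9]
S = H·P̄·Hᵀ + R = [82]
K = P̄·Hᵀ·S⁻¹ = [-10/41; 29/41]
x' = x̄ + K·y = [33/41, 138/41]
P' = (I − K·H)·P̄ = [128/41 88/41; 88/41 204/41]

x' = [33/41, 138/41]
P' = [128/41 88/41; 88/41 204/41]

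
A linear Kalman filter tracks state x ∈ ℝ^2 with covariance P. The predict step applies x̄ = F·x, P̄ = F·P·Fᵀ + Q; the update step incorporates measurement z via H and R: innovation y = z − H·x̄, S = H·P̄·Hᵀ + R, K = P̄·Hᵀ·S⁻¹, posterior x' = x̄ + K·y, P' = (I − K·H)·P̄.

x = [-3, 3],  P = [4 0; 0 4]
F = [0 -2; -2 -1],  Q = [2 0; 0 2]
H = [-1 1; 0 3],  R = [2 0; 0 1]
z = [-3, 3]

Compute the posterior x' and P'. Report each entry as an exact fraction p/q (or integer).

x̄ = F·x = [-6, 3]
P̄ = F·P·Fᵀ + Q = [18 8; 8 22]
y = z − H·x̄ = [-12, -6]
S = H·P̄·Hᵀ + R = [26 42; 42 199]
K = P̄·Hᵀ·S⁻¹ = [-1499/1705 522/1705; 7/1705 564/1705]
x' = x̄ + K·y = [4626/1705, 1647/1705]
P' = (I − K·H)·P̄ = [3172/1705 174/1705; 174/1705 188/1705]

x' = [4626/1705, 1647/1705]
P' = [3172/1705 174/1705; 174/1705 188/1705]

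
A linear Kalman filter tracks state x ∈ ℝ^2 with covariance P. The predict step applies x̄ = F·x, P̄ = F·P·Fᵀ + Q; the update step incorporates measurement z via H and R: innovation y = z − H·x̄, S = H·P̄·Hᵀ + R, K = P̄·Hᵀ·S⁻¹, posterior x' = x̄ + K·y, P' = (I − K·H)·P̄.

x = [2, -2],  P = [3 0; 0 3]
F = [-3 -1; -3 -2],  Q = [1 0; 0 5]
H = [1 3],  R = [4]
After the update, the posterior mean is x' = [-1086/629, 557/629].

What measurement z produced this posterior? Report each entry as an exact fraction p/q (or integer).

z = [1]

x̄ = F·x = [-4, -2]
P̄ = F·P·Fᵀ + Q = [31 33; 33 44]
S = H·P̄·Hᵀ + R = [629]
K = P̄·Hᵀ·S⁻¹ = [130/629; 165/629]
x' − x̄ = [1430/629, 1815/629] = K·y
y = (KᵀK)⁻¹·Kᵀ·(x' − x̄) = [11]
z = y + H·x̄ = [11] + [-10] = [1]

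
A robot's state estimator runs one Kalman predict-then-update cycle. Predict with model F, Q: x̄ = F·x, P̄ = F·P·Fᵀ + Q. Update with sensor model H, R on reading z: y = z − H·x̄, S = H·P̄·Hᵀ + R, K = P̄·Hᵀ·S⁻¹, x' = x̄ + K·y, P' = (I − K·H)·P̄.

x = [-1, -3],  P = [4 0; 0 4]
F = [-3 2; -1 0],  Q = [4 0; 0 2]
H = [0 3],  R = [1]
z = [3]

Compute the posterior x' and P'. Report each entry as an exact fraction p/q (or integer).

x' = [-3, 1]
P' = [1784/55 12/55; 12/55 6/55]

x̄ = F·x = [-3, 1]
P̄ = F·P·Fᵀ + Q = [56 12; 12 6]
y = z − H·x̄ = [0]
S = H·P̄·Hᵀ + R = [55]
K = P̄·Hᵀ·S⁻¹ = [36/55; 18/55]
x' = x̄ + K·y = [-3, 1]
P' = (I − K·H)·P̄ = [1784/55 12/55; 12/55 6/55]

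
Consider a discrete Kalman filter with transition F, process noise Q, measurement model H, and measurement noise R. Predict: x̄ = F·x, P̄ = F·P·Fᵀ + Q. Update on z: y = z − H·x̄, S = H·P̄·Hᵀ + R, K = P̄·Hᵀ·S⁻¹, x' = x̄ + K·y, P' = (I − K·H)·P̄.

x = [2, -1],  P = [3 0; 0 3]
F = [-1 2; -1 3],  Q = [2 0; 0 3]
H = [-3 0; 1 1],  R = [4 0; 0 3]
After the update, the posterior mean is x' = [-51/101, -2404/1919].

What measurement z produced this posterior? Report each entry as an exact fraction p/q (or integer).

z = [1, -2]

x̄ = F·x = [-4, -5]
P̄ = F·P·Fᵀ + Q = [17 21; 21 33]
S = H·P̄·Hᵀ + R = [157 -114; -114 95]
K = P̄·Hᵀ·S⁻¹ = [-27/101 8/101; 9/101 1296/1919]
x' − x̄ = [353/101, 7191/1919] = K·y
y = (KᵀK)⁻¹·Kᵀ·(x' − x̄) = [-11, 7]
z = y + H·x̄ = [-11, 7] + [12, -9] = [1, -2]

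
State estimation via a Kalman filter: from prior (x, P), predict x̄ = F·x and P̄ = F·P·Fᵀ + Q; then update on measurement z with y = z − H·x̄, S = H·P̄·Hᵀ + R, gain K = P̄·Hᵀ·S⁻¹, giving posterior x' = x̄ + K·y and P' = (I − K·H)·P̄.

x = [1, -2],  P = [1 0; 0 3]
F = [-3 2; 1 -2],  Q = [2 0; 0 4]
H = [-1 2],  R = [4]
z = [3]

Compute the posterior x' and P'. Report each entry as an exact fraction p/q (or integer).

x' = [-343/155, 89/155]
P' = [756/155 272/155; 272/155 234/155]

x̄ = F·x = [-7, 5]
P̄ = F·P·Fᵀ + Q = [23 -15; -15 17]
y = z − H·x̄ = [-14]
S = H·P̄·Hᵀ + R = [155]
K = P̄·Hᵀ·S⁻¹ = [-53/155; 49/155]
x' = x̄ + K·y = [-343/155, 89/155]
P' = (I − K·H)·P̄ = [756/155 272/155; 272/155 234/155]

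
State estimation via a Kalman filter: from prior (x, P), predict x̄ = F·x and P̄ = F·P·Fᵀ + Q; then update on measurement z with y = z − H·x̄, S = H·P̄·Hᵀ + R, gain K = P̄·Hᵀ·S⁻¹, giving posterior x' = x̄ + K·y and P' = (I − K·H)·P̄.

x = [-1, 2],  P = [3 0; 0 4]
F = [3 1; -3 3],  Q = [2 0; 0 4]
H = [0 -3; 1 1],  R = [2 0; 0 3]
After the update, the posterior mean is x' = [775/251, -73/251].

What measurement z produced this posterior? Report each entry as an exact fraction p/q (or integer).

z = [1, 3]

x̄ = F·x = [-1, 9]
P̄ = F·P·Fᵀ + Q = [33 -15; -15 67]
S = H·P̄·Hᵀ + R = [605 -156; -156 73]
K = P̄·Hᵀ·S⁻¹ = [6093/19829 17910/19829; -6561/19829 104/19829]
x' − x̄ = [1026/251, -2332/251] = K·y
y = (KᵀK)⁻¹·Kᵀ·(x' − x̄) = [28, -5]
z = y + H·x̄ = [28, -5] + [-27, 8] = [1, 3]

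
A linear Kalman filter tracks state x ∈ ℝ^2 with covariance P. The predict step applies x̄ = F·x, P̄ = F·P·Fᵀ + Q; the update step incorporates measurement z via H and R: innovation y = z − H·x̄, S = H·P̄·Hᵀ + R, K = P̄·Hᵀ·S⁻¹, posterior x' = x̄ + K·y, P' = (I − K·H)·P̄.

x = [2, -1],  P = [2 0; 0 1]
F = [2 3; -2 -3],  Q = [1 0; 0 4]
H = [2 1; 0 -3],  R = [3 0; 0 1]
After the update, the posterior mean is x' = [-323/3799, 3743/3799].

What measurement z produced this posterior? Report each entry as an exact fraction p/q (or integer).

z = [1, -3]

x̄ = F·x = [1, -1]
P̄ = F·P·Fᵀ + Q = [18 -17; -17 21]
S = H·P̄·Hᵀ + R = [28 39; 39 190]
K = P̄·Hᵀ·S⁻¹ = [1621/3799 687/3799; -13/3799 -1257/3799]
x' − x̄ = [-4122/3799, 7542/3799] = K·y
y = (KᵀK)⁻¹·Kᵀ·(x' − x̄) = [0, -6]
z = y + H·x̄ = [0, -6] + [1, 3] = [1, -3]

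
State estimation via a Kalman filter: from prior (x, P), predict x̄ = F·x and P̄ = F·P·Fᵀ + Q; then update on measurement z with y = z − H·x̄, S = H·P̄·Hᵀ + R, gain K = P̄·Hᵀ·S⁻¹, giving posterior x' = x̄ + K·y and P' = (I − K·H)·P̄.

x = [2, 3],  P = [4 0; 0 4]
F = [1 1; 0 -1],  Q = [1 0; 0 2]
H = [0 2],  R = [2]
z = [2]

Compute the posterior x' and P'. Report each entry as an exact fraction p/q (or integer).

x̄ = F·x = [5, -3]
P̄ = F·P·Fᵀ + Q = [9 -4; -4 6]
y = z − H·x̄ = [8]
S = H·P̄·Hᵀ + R = [26]
K = P̄·Hᵀ·S⁻¹ = [-4/13; 6/13]
x' = x̄ + K·y = [33/13, 9/13]
P' = (I − K·H)·P̄ = [85/13 -4/13; -4/13 6/13]

x' = [33/13, 9/13]
P' = [85/13 -4/13; -4/13 6/13]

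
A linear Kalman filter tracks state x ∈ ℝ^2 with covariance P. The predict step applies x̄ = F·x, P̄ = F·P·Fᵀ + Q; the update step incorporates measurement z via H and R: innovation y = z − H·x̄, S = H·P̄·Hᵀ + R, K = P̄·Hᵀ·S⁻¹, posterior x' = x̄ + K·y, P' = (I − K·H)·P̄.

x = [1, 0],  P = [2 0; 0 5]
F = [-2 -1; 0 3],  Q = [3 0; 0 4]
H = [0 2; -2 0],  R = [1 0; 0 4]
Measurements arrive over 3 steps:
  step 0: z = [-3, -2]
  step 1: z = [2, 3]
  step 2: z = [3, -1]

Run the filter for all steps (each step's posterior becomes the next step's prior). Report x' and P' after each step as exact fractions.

step 0: x̄ = F·x = [-2, 0]
step 0: P̄ = F·P·Fᵀ + Q = [16 -15; -15 49]
step 0: y = z − H·x̄ = [-3, -6]
step 0: S = H·P̄·Hᵀ + R = [197 60; 60 68]
step 0: K = P̄·Hᵀ·S⁻¹ = [-30/2449 -1126/2449; 1216/2449 15/4898]
step 0: x' = x̄ + K·y = [1948/2449, -3693/2449]
step 0: P' = (I − K·H)·P̄ = [2252/2449 -15/2449; -15/2449 608/2449]
step 1: x̄ = F·x = [-203/2449, -11079/2449]
step 1: P̄ = F·P·Fᵀ + Q = [16903/2449 -1734/2449; -1734/2449 15268/2449]
step 1: y = z − H·x̄ = [27056/2449, 6941/2449]
step 1: S = H·P̄·Hᵀ + R = [63521/2449 6936/2449; 6936/2449 77408/2449]
step 1: K = P̄·Hᵀ·S⁻¹ = [-867/124258 -433511/994064; 29855/62129 867/497032]
step 1: x' = x̄ + K·y = [-1387691/994064, 392591/497032]
step 1: P' = (I − K·H)·P̄ = [433511/497032 -867/248516; -867/248516 29855/124258]
step 2: x̄ = F·x = [248775/124258, 1177773/497032]
step 2: P̄ = F·P·Fᵀ + Q = [417203/62129 -43482/62129; -43482/62129 765727/124258]
step 2: y = z − H·x̄ = [-432225/248516, 186646/62129]
step 2: S = H·P̄·Hᵀ + R = [1593583/62129 173928/62129; 173928/62129 1917328/62129]
step 2: K = P̄·Hᵀ·S⁻¹ = [-21741/3043235 -10579357/24345880; 1461701/3043235 21741/12172940]
step 2: x' = x̄ + K·y = [2157854/3043235, 37483113/24345880]
step 2: P' = (I − K·H)·P̄ = [10579357/12172940 -21741/6086470; -21741/6086470 1461701/6086470]

step 0: x' = [1948/2449, -3693/2449], P' = [2252/2449 -15/2449; -15/2449 608/2449]
step 1: x' = [-1387691/994064, 392591/497032], P' = [433511/497032 -867/248516; -867/248516 29855/124258]
step 2: x' = [2157854/3043235, 37483113/24345880], P' = [10579357/12172940 -21741/6086470; -21741/6086470 1461701/6086470]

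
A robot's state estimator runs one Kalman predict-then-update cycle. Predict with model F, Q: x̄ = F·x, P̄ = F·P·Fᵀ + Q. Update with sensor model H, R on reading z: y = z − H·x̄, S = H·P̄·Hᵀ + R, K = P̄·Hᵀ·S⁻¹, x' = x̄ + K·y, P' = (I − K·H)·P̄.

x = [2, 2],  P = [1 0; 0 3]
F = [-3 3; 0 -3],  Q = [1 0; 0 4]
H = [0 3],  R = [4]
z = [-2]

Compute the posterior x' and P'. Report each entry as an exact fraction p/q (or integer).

x̄ = F·x = [0, -6]
P̄ = F·P·Fᵀ + Q = [37 -27; -27 31]
y = z − H·x̄ = [16]
S = H·P̄·Hᵀ + R = [283]
K = P̄·Hᵀ·S⁻¹ = [-81/283; 93/283]
x' = x̄ + K·y = [-1296/283, -210/283]
P' = (I − K·H)·P̄ = [3910/283 -108/283; -108/283 124/283]

x' = [-1296/283, -210/283]
P' = [3910/283 -108/283; -108/283 124/283]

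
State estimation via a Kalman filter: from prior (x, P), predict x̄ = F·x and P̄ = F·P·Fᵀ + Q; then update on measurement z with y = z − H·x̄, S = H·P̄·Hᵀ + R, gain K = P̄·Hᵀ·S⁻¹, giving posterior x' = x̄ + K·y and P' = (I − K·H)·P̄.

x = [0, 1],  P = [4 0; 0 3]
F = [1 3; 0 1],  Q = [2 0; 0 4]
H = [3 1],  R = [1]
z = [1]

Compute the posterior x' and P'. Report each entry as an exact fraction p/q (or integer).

x' = [105/359, 53/359]
P' = [183/359 -441/359; -441/359 1357/359]

x̄ = F·x = [3, 1]
P̄ = F·P·Fᵀ + Q = [33 9; 9 7]
y = z − H·x̄ = [-9]
S = H·P̄·Hᵀ + R = [359]
K = P̄·Hᵀ·S⁻¹ = [108/359; 34/359]
x' = x̄ + K·y = [105/359, 53/359]
P' = (I − K·H)·P̄ = [183/359 -441/359; -441/359 1357/359]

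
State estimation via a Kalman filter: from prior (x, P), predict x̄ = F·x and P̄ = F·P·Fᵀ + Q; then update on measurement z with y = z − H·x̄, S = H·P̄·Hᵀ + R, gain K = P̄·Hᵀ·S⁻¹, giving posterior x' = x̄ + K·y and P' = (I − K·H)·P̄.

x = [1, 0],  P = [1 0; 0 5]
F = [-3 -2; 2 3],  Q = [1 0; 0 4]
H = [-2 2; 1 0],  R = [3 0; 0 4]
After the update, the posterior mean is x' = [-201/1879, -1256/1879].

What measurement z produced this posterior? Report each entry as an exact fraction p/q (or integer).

x̄ = F·x = [-3, 2]
P̄ = F·P·Fᵀ + Q = [30 -36; -36 53]
S = H·P̄·Hᵀ + R = [623 -132; -132 34]
K = P̄·Hᵀ·S⁻¹ = [-264/1879 633/1879; 650/1879 534/1879]
x' − x̄ = [5436/1879, -5014/1879] = K·y
y = (KᵀK)⁻¹·Kᵀ·(x' − x̄) = [-11, 4]
z = y + H·x̄ = [-11, 4] + [10, -3] = [-1, 1]

z = [-1, 1]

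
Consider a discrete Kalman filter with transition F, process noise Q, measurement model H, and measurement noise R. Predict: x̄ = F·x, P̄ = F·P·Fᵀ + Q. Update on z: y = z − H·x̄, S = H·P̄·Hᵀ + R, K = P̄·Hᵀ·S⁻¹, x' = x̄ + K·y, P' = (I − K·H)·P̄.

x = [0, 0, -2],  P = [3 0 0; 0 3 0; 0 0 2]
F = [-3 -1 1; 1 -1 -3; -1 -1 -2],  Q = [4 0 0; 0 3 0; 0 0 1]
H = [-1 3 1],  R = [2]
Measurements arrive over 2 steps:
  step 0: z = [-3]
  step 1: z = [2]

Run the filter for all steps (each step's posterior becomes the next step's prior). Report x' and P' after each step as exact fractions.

step 0: x' = [110/53, -291/424, 535/424], P' = [1396/53 204/53 768/53; 204/53 423/424 573/424; 768/53 573/424 4511/424]
step 1: x' = [-223001/67341, 19544/67341, -49427/22447], P' = [33540998/202023 3642772/202023 7565234/67341; 3642772/202023 486419/202023 765445/67341; 7565234/67341 765445/67341 1772623/22447]

step 0: x̄ = F·x = [-2, 6, 4]
step 0: P̄ = F·P·Fᵀ + Q = [36 -12 8; -12 27 12; 8 12 15]
step 0: y = z − H·x̄ = [-27]
step 0: S = H·P̄·Hᵀ + R = [424]
step 0: K = P̄·Hᵀ·S⁻¹ = [-8/53; 105/424; 43/424]
step 0: x' = x̄ + K·y = [110/53, -291/424, 535/424]
step 0: P' = (I − K·H)·P̄ = [1396/53 204/53 768/53; 204/53 423/424 573/424; 768/53 573/424 4511/424]
step 1: x̄ = F·x = [-907/212, -217/212, -1659/424]
step 1: P̄ = F·P·Fᵀ + Q = [19731/106 4809/106 31363/212; 4809/106 4193/106 12665/212; 31363/212 12665/212 60191/424]
step 1: y = z − H·x̄ = [1995/424]
step 1: S = H·P̄·Hᵀ + R = [202023/424]
step 1: K = P̄·Hᵀ·S⁻¹ = [41510/202023; 56410/202023; 24485/67341]
step 1: x' = x̄ + K·y = [-223001/67341, 19544/67341, -49427/22447]
step 1: P' = (I − K·H)·P̄ = [33540998/202023 3642772/202023 7565234/67341; 3642772/202023 486419/202023 765445/67341; 7565234/67341 765445/67341 1772623/22447]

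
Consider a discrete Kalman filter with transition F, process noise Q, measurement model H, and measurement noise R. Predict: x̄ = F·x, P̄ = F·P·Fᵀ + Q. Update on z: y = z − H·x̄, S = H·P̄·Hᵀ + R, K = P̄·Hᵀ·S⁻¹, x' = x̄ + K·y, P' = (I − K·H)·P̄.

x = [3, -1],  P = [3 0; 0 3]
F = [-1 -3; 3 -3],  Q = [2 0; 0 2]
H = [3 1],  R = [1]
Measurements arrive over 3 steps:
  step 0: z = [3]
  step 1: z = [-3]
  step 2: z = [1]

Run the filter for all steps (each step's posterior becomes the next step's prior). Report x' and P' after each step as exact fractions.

step 0: x̄ = F·x = [0, 12]
step 0: P̄ = F·P·Fᵀ + Q = [32 18; 18 56]
step 0: y = z − H·x̄ = [-9]
step 0: S = H·P̄·Hᵀ + R = [453]
step 0: K = P̄·Hᵀ·S⁻¹ = [38/151; 110/453]
step 0: x' = x̄ + K·y = [-342/151, 1482/151]
step 0: P' = (I − K·H)·P̄ = [500/151 -1462/151; -1462/151 13268/453]
step 1: x̄ = F·x = [-4104/151, -5472/151]
step 1: P̄ = F·P·Fᵀ + Q = [31834/151 47076/151; 47076/151 70922/151]
step 1: y = z − H·x̄ = [17331/151]
step 1: S = H·P̄·Hᵀ + R = [640035/151]
step 1: K = P̄·Hᵀ·S⁻¹ = [15842/71115; 42430/128007]
step 1: x' = x̄ + K·y = [-38186/23705, 77042/42669]
step 1: P' = (I − K·H)·P̄ = [11378/23705 -17312/14223; -17312/14223 509854/128007]
step 2: x̄ = F·x = [-270652/71115, -728884/71115]
step 2: P̄ = F·P·Fᵀ + Q = [2206274/71115 2966228/71115; 2966228/71115 4556786/71115]
step 2: y = z − H·x̄ = [322391/14223]
step 2: S = H·P̄·Hᵀ + R = [8456347/14223]
step 2: K = P̄·Hᵀ·S⁻¹ = [1917010/8456347; 2691094/8456347]
step 2: x' = x̄ + K·y = [56345822/42281735, -128367686/42281735]
step 2: P' = (I − K·H)·P̄ = [19853886/42281735 -49976608/42281735; -49976608/42281735 163385294/42281735]

step 0: x' = [-342/151, 1482/151], P' = [500/151 -1462/151; -1462/151 13268/453]
step 1: x' = [-38186/23705, 77042/42669], P' = [11378/23705 -17312/14223; -17312/14223 509854/128007]
step 2: x' = [56345822/42281735, -128367686/42281735], P' = [19853886/42281735 -49976608/42281735; -49976608/42281735 163385294/42281735]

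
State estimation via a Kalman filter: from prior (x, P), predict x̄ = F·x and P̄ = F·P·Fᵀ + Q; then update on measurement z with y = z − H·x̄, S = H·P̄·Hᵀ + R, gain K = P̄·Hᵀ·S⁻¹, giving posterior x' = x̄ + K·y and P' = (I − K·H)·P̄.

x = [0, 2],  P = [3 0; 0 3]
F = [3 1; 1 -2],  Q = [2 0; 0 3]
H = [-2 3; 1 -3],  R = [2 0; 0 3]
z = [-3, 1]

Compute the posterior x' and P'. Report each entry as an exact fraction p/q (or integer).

x̄ = F·x = [2, -4]
P̄ = F·P·Fᵀ + Q = [32 3; 3 18]
y = z − H·x̄ = [13, -13]
S = H·P̄·Hᵀ + R = [256 -199; -199 179]
K = P̄·Hᵀ·S⁻¹ = [-5268/6223 -5057/6223; -1557/6223 -3504/6223]
x' = x̄ + K·y = [9703/6223, 419/6223]
P' = (I − K·H)·P̄ = [25707/6223 13626/6223; 13626/6223 8046/6223]

x' = [9703/6223, 419/6223]
P' = [25707/6223 13626/6223; 13626/6223 8046/6223]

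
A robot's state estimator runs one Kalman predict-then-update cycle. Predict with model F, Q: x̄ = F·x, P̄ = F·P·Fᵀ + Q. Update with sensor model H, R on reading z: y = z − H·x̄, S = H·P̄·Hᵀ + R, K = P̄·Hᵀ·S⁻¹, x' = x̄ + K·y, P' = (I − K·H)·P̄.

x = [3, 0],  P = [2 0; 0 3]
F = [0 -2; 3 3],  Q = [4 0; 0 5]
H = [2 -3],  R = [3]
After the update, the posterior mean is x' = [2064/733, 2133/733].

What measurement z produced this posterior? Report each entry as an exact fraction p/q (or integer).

z = [-3]

x̄ = F·x = [0, 9]
P̄ = F·P·Fᵀ + Q = [16 -18; -18 50]
S = H·P̄·Hᵀ + R = [733]
K = P̄·Hᵀ·S⁻¹ = [86/733; -186/733]
x' − x̄ = [2064/733, -4464/733] = K·y
y = (KᵀK)⁻¹·Kᵀ·(x' − x̄) = [24]
z = y + H·x̄ = [24] + [-27] = [-3]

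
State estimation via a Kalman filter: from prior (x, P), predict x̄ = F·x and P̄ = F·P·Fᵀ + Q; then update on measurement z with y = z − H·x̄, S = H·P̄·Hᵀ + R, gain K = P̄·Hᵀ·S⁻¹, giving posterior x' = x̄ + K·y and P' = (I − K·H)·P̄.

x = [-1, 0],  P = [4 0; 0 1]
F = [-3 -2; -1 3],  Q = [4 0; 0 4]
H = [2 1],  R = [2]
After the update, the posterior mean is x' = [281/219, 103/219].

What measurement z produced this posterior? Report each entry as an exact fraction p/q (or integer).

z = [3]

x̄ = F·x = [3, 1]
P̄ = F·P·Fᵀ + Q = [44 6; 6 17]
S = H·P̄·Hᵀ + R = [219]
K = P̄·Hᵀ·S⁻¹ = [94/219; 29/219]
x' − x̄ = [-376/219, -116/219] = K·y
y = (KᵀK)⁻¹·Kᵀ·(x' − x̄) = [-4]
z = y + H·x̄ = [-4] + [7] = [3]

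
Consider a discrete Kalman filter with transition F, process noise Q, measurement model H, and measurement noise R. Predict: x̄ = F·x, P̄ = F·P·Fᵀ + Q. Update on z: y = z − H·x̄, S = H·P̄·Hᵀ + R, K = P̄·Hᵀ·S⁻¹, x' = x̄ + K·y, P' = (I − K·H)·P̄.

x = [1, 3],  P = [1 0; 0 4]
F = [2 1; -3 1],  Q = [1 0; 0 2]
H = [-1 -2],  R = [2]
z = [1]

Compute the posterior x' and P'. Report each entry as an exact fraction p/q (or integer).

x' = [95/21, -8/3]
P' = [542/63 -38/9; -38/9 23/9]

x̄ = F·x = [5, 0]
P̄ = F·P·Fᵀ + Q = [9 -2; -2 15]
y = z − H·x̄ = [6]
S = H·P̄·Hᵀ + R = [63]
K = P̄·Hᵀ·S⁻¹ = [-5/63; -4/9]
x' = x̄ + K·y = [95/21, -8/3]
P' = (I − K·H)·P̄ = [542/63 -38/9; -38/9 23/9]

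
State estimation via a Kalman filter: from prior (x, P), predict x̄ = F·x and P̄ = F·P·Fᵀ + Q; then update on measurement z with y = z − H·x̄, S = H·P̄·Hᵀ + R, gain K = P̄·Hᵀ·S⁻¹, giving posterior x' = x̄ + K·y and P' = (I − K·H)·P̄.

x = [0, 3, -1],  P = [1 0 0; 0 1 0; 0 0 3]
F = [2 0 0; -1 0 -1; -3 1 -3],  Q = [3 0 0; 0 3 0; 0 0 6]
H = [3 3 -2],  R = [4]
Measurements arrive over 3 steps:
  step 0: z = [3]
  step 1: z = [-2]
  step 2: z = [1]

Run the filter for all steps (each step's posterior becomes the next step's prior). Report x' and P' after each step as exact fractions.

step 0: x' = [162/97, 43/97, 174/97], P' = [629/194 -145/194 336/97; -145/194 1277/194 858/97; 336/97 858/97 1859/97]
step 1: x' = [41436/126343, -7320/126343, 169165/126343], P' = [406331/126343 127301/126343 765088/126343; 127301/126343 2025307/126343 3268894/126343; 765088/126343 3268894/126343 6183473/126343]
step 2: x' = [-3843394/52265305, -15754573/52265305, -56298319/52265305], P' = [415186983/104530610 388610931/104530610 1180632133/104530610; 388610931/104530610 2675913927/104530610 4643705241/104530610; 1180632133/104530610 4643705241/104530610 8873311123/104530610]

step 0: x̄ = F·x = [0, 1, 6]
step 0: P̄ = F·P·Fᵀ + Q = [7 -2 -6; -2 7 12; -6 12 43]
step 0: y = z − H·x̄ = [12]
step 0: S = H·P̄·Hᵀ + R = [194]
step 0: K = P̄·Hᵀ·S⁻¹ = [27/194; -9/194; -34/97]
step 0: x' = x̄ + K·y = [162/97, 43/97, 174/97]
step 0: P' = (I − K·H)·P̄ = [629/194 -145/194 336/97; -145/194 1277/194 858/97; 336/97 858/97 1859/97]
step 1: x̄ = F·x = [324/97, -336/97, -965/97]
step 1: P̄ = F·P·Fᵀ + Q = [1549/97 -1301/97 -4048/97; -1301/97 6273/194 7751/97; -4048/97 7751/97 22117/97]
step 1: y = z − H·x̄ = [-2088/97]
step 1: S = H·P̄·Hᵀ + R = [126343/194]
step 1: K = P̄·Hᵀ·S⁻¹ = [17680/126343; -19991/126343; -66250/126343]
step 1: x' = x̄ + K·y = [41436/126343, -7320/126343, 169165/126343]
step 1: P' = (I − K·H)·P̄ = [406331/126343 127301/126343 765088/126343; 127301/126343 2025307/126343 3268894/126343; 765088/126343 3268894/126343 6183473/126343]
step 2: x̄ = F·x = [82872/126343, -210601/126343, -639123/126343]
step 2: P̄ = F·P·Fᵀ + Q = [2004353/126343 -2342838/126343 -6773912/126343; -2342838/126343 8499009/126343 20963745/126343; -6773912/126343 20963745/126343 55486015/126343]
step 2: y = z − H·x̄ = [-768716/126343]
step 2: S = H·P̄·Hᵀ + R = [104530610/126343]
step 2: K = P̄·Hᵀ·S⁻¹ = [12532369/104530610; -23458977/104530610; -68402531/104530610]
step 2: x' = x̄ + K·y = [-3843394/52265305, -15754573/52265305, -56298319/52265305]
step 2: P' = (I − K·H)·P̄ = [415186983/104530610 388610931/104530610 1180632133/104530610; 388610931/104530610 2675913927/104530610 4643705241/104530610; 1180632133/104530610 4643705241/104530610 8873311123/104530610]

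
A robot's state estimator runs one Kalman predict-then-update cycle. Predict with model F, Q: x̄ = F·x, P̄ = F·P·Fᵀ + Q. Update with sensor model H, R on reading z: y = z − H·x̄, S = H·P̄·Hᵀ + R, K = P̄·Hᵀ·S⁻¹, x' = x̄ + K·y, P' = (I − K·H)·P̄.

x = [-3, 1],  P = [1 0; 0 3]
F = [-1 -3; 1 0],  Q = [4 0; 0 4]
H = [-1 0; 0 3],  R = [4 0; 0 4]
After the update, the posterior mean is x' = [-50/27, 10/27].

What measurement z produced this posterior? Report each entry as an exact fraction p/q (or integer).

x̄ = F·x = [0, -3]
P̄ = F·P·Fᵀ + Q = [32 -1; -1 5]
S = H·P̄·Hᵀ + R = [36 3; 3 49]
K = P̄·Hᵀ·S⁻¹ = [-1559/1755 -4/585; 4/1755 179/585]
x' − x̄ = [-50/27, 91/27] = K·y
y = (KᵀK)⁻¹·Kᵀ·(x' − x̄) = [2, 11]
z = y + H·x̄ = [2, 11] + [0, -9] = [2, 2]

z = [2, 2]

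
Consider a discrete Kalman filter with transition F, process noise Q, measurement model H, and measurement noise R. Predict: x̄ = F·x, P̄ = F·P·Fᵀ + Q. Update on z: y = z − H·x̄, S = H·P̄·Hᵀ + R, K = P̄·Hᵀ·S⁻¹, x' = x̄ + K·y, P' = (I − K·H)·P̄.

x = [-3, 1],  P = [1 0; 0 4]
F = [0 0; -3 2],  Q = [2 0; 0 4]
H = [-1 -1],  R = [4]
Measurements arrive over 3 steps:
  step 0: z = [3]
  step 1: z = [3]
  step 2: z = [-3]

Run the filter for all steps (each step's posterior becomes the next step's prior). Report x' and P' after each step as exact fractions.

step 0: x̄ = F·x = [0, 11]
step 0: P̄ = F·P·Fᵀ + Q = [2 0; 0 29]
step 0: y = z − H·x̄ = [14]
step 0: S = H·P̄·Hᵀ + R = [35]
step 0: K = P̄·Hᵀ·S⁻¹ = [-2/35; -29/35]
step 0: x' = x̄ + K·y = [-4/5, -3/5]
step 0: P' = (I − K·H)·P̄ = [66/35 -58/35; -58/35 174/35]
step 1: x̄ = F·x = [0, 6/5]
step 1: P̄ = F·P·Fᵀ + Q = [2 0; 0 2126/35]
step 1: y = z − H·x̄ = [21/5]
step 1: S = H·P̄·Hᵀ + R = [2336/35]
step 1: K = P̄·Hᵀ·S⁻¹ = [-35/1168; -1063/1168]
step 1: x' = x̄ + K·y = [-147/1168, -3063/1168]
step 1: P' = (I − K·H)·P̄ = [1133/584 -1063/584; -1063/584 3189/584]
step 2: x̄ = F·x = [0, -5685/1168]
step 2: P̄ = F·P·Fᵀ + Q = [2 0; 0 38045/584]
step 2: y = z − H·x̄ = [-9189/1168]
step 2: S = H·P̄·Hᵀ + R = [41549/584]
step 2: K = P̄·Hᵀ·S⁻¹ = [-1168/41549; -38045/41549]
step 2: x' = x̄ + K·y = [9189/41549, 97080/41549]
step 2: P' = (I − K·H)·P̄ = [80762/41549 -76090/41549; -76090/41549 228270/41549]

step 0: x' = [-4/5, -3/5], P' = [66/35 -58/35; -58/35 174/35]
step 1: x' = [-147/1168, -3063/1168], P' = [1133/584 -1063/584; -1063/584 3189/584]
step 2: x' = [9189/41549, 97080/41549], P' = [80762/41549 -76090/41549; -76090/41549 228270/41549]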